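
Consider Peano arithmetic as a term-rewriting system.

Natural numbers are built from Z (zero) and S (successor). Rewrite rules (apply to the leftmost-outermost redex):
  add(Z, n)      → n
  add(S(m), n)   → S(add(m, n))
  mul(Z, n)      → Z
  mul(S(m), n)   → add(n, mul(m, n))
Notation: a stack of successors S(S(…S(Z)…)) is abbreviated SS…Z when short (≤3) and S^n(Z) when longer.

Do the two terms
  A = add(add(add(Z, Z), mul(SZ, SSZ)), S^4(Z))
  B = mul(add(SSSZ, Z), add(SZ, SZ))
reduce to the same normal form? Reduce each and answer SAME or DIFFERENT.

Term A:
  start: add(add(add(Z, Z), mul(SZ, SSZ)), S^4(Z))
  [1] add(add(Z, mul(SZ, SSZ)), S^4(Z))
  [2] add(mul(SZ, SSZ), S^4(Z))
  [3] add(add(SSZ, mul(Z, SSZ)), S^4(Z))
  [4] add(S(add(SZ, mul(Z, SSZ))), S^4(Z))
  [5] S(add(add(SZ, mul(Z, SSZ)), S^4(Z)))
  [6] S(add(S(add(Z, mul(Z, SSZ))), S^4(Z)))
  [7] S(S(add(add(Z, mul(Z, SSZ)), S^4(Z))))
  [8] S(S(add(mul(Z, SSZ), S^4(Z))))
  [9] S(S(add(Z, S^4(Z))))
  [10] S^6(Z)

Term B:
  start: mul(add(SSSZ, Z), add(SZ, SZ))
  [1] mul(S(add(SSZ, Z)), add(SZ, SZ))
  [2] add(add(SZ, SZ), mul(add(SSZ, Z), add(SZ, SZ)))
  [3] add(S(add(Z, SZ)), mul(add(SSZ, Z), add(SZ, SZ)))
  [4] S(add(add(Z, SZ), mul(add(SSZ, Z), add(SZ, SZ))))
  [5] S(add(SZ, mul(add(SSZ, Z), add(SZ, SZ))))
  [6] S(S(add(Z, mul(add(SSZ, Z), add(SZ, SZ)))))
  [7] S(S(mul(add(SSZ, Z), add(SZ, SZ))))
  [8] S(S(mul(S(add(SZ, Z)), add(SZ, SZ))))
  [9] S(S(add(add(SZ, SZ), mul(add(SZ, Z), add(SZ, SZ)))))
  [10] S(S(add(S(add(Z, SZ)), mul(add(SZ, Z), add(SZ, SZ)))))
  [11] S(S(S(add(add(Z, SZ), mul(add(SZ, Z), add(SZ, SZ))))))
  [12] S(S(S(add(SZ, mul(add(SZ, Z), add(SZ, SZ))))))
  [13] S(S(S(S(add(Z, mul(add(SZ, Z), add(SZ, SZ)))))))
  [14] S(S(S(S(mul(add(SZ, Z), add(SZ, SZ))))))
  [15] S(S(S(S(mul(S(add(Z, Z)), add(SZ, SZ))))))
  [16] S(S(S(S(add(add(SZ, SZ), mul(add(Z, Z), add(SZ, SZ)))))))
  [17] S(S(S(S(add(S(add(Z, SZ)), mul(add(Z, Z), add(SZ, SZ)))))))
  [18] S(S(S(S(S(add(add(Z, SZ), mul(add(Z, Z), add(SZ, SZ))))))))
  [19] S(S(S(S(S(add(SZ, mul(add(Z, Z), add(SZ, SZ))))))))
  [20] S(S(S(S(S(S(add(Z, mul(add(Z, Z), add(SZ, SZ)))))))))
  [21] S(S(S(S(S(S(mul(add(Z, Z), add(SZ, SZ))))))))
  [22] S(S(S(S(S(S(mul(Z, add(SZ, SZ))))))))
  [23] S^6(Z)

Answer: SAME — A ⇓ S^6(Z), B ⇓ S^6(Z)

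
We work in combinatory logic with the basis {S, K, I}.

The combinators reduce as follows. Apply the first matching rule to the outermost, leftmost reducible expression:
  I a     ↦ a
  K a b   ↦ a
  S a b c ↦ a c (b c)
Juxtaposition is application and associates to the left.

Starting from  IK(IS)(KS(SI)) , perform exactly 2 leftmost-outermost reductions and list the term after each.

Answer: after 2 steps: IS

Working:
  start: IK(IS)(KS(SI))
  [1] K(IS)(KS(SI))
  [2] IS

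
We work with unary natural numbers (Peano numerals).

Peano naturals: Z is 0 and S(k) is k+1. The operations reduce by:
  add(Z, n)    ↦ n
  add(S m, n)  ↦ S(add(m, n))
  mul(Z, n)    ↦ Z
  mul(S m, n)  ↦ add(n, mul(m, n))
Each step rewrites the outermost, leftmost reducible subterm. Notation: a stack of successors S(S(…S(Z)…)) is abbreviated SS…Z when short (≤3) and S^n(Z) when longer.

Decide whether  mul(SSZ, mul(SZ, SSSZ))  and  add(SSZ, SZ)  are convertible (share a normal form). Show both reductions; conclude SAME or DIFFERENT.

Term A:
  start: mul(SSZ, mul(SZ, SSSZ))
  step 1: add(mul(SZ, SSSZ), mul(SZ, mul(SZ, SSSZ)))
  step 2: add(add(SSSZ, mul(Z, SSSZ)), mul(SZ, mul(SZ, SSSZ)))
  step 3: add(S(add(SSZ, mul(Z, SSSZ))), mul(SZ, mul(SZ, SSSZ)))
  step 4: S(add(add(SSZ, mul(Z, SSSZ)), mul(SZ, mul(SZ, SSSZ))))
  step 5: S(add(S(add(SZ, mul(Z, SSSZ))), mul(SZ, mul(SZ, SSSZ))))
  step 6: S(S(add(add(SZ, mul(Z, SSSZ)), mul(SZ, mul(SZ, SSSZ)))))
  step 7: S(S(add(S(add(Z, mul(Z, SSSZ))), mul(SZ, mul(SZ, SSSZ)))))
  step 8: S(S(S(add(add(Z, mul(Z, SSSZ)), mul(SZ, mul(SZ, SSSZ))))))
  step 9: S(S(S(add(mul(Z, SSSZ), mul(SZ, mul(SZ, SSSZ))))))
  step 10: S(S(S(add(Z, mul(SZ, mul(SZ, SSSZ))))))
  step 11: S(S(S(mul(SZ, mul(SZ, SSSZ)))))
  step 12: S(S(S(add(mul(SZ, SSSZ), mul(Z, mul(SZ, SSSZ))))))
  step 13: S(S(S(add(add(SSSZ, mul(Z, SSSZ)), mul(Z, mul(SZ, SSSZ))))))
  step 14: S(S(S(add(S(add(SSZ, mul(Z, SSSZ))), mul(Z, mul(SZ, SSSZ))))))
  step 15: S(S(S(S(add(add(SSZ, mul(Z, SSSZ)), mul(Z, mul(SZ, SSSZ)))))))
  step 16: S(S(S(S(add(S(add(SZ, mul(Z, SSSZ))), mul(Z, mul(SZ, SSSZ)))))))
  step 17: S(S(S(S(S(add(add(SZ, mul(Z, SSSZ)), mul(Z, mul(SZ, SSSZ))))))))
  step 18: S(S(S(S(S(add(S(add(Z, mul(Z, SSSZ))), mul(Z, mul(SZ, SSSZ))))))))
  step 19: S(S(S(S(S(S(add(add(Z, mul(Z, SSSZ)), mul(Z, mul(SZ, SSSZ)))))))))
  step 20: S(S(S(S(S(S(add(mul(Z, SSSZ), mul(Z, mul(SZ, SSSZ)))))))))
  step 21: S(S(S(S(S(S(add(Z, mul(Z, mul(SZ, SSSZ)))))))))
  step 22: S(S(S(S(S(S(mul(Z, mul(SZ, SSSZ))))))))
  step 23: S^6(Z)

Term B:
  start: add(SSZ, SZ)
  step 1: S(add(SZ, SZ))
  step 2: S(S(add(Z, SZ)))
  step 3: SSSZ

Answer: DIFFERENT — A ⇓ S^6(Z), B ⇓ SSSZ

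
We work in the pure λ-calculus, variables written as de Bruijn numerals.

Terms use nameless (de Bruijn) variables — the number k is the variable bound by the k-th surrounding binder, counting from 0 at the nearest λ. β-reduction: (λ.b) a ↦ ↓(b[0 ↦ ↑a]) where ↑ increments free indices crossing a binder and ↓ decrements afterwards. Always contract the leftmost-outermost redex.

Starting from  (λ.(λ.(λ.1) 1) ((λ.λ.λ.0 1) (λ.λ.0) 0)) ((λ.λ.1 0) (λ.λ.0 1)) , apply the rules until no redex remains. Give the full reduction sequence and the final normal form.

Answer: normal form = λ.0 (λ.λ.0 1)  (in 7 steps)

Working:
  start: (λ.(λ.(λ.1) 1) ((λ.λ.λ.0 1) (λ.λ.0) 0)) ((λ.λ.1 0) (λ.λ.0 1))
  →1  (λ.(λ.1) ((λ.λ.1 0) (λ.λ.0 1))) ((λ.λ.λ.0 1) (λ.λ.0) ((λ.λ.1 0) (λ.λ.0 1)))
  →2  (λ.(λ.λ.λ.0 1) (λ.λ.0) ((λ.λ.1 0) (λ.λ.0 1))) ((λ.λ.1 0) (λ.λ.0 1))
  →3  (λ.λ.λ.0 1) (λ.λ.0) ((λ.λ.1 0) (λ.λ.0 1))
  →4  (λ.λ.0 1) ((λ.λ.1 0) (λ.λ.0 1))
  →5  λ.0 ((λ.λ.1 0) (λ.λ.0 1))
  →6  λ.0 (λ.(λ.λ.0 1) 0)
  →7  λ.0 (λ.λ.0 1)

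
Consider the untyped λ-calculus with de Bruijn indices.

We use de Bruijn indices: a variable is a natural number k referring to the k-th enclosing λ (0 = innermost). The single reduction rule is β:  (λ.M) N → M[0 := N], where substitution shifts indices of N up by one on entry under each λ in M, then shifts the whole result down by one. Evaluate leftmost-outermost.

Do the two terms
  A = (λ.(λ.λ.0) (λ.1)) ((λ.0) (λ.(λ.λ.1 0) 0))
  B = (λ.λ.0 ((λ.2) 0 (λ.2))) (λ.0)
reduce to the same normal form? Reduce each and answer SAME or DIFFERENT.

Term A:
  start: (λ.(λ.λ.0) (λ.1)) ((λ.0) (λ.(λ.λ.1 0) 0))
  [1] (λ.λ.0) (λ.(λ.0) (λ.(λ.λ.1 0) 0))
  [2] λ.0

Term B:
  start: (λ.λ.0 ((λ.2) 0 (λ.2))) (λ.0)
  [1] λ.0 ((λ.λ.0) 0 (λ.λ.0))
  [2] λ.0 ((λ.0) (λ.λ.0))
  [3] λ.0 (λ.λ.0)

Answer: DIFFERENT — A ⇓ λ.0, B ⇓ λ.0 (λ.λ.0)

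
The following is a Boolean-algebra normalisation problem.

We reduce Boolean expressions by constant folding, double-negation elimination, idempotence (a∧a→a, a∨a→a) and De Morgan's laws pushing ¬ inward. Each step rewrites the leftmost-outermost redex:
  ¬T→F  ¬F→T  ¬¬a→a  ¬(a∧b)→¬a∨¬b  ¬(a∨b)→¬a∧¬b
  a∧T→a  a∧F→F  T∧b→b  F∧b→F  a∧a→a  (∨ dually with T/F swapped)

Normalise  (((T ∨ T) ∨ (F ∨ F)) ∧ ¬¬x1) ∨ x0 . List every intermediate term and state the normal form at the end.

  start: (((T ∨ T) ∨ (F ∨ F)) ∧ ¬¬x1) ∨ x0
  →1  ((T ∨ (F ∨ F)) ∧ ¬¬x1) ∨ x0
  →2  (T ∧ ¬¬x1) ∨ x0
  →3  ¬¬x1 ∨ x0
  →4  x1 ∨ x0

Answer: normal form = x1 ∨ x0  (in 4 steps)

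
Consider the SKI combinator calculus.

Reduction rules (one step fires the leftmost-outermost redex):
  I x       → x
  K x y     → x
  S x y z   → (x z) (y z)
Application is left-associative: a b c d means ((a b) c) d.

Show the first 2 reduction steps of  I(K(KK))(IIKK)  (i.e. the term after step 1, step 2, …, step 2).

  start: I(K(KK))(IIKK)
  →1  K(KK)(IIKK)
  →2  KK

Answer: after 2 steps: KK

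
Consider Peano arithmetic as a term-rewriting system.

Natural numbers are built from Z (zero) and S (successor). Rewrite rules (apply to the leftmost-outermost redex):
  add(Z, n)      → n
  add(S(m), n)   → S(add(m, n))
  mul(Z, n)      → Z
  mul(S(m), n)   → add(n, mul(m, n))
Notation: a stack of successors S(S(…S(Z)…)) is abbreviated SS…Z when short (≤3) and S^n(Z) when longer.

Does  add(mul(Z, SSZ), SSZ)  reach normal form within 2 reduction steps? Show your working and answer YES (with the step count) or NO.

  start: add(mul(Z, SSZ), SSZ)
  step 1: add(Z, SSZ)
  step 2: SSZ

Answer: YES — reaches normal form SSZ in 2 ≤ 2 steps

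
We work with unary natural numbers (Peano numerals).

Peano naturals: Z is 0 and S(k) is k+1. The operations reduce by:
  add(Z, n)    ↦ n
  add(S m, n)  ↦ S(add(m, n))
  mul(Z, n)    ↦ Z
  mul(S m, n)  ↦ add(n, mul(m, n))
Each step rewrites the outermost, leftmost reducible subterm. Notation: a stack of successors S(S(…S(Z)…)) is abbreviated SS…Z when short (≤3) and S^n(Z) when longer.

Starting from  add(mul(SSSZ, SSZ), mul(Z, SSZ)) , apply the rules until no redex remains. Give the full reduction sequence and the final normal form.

  start: add(mul(SSSZ, SSZ), mul(Z, SSZ))
  [1] add(add(SSZ, mul(SSZ, SSZ)), mul(Z, SSZ))
  [2] add(S(add(SZ, mul(SSZ, SSZ))), mul(Z, SSZ))
  [3] S(add(add(SZ, mul(SSZ, SSZ)), mul(Z, SSZ)))
  [4] S(add(S(add(Z, mul(SSZ, SSZ))), mul(Z, SSZ)))
  [5] S(S(add(add(Z, mul(SSZ, SSZ)), mul(Z, SSZ))))
  [6] S(S(add(mul(SSZ, SSZ), mul(Z, SSZ))))
  [7] S(S(add(add(SSZ, mul(SZ, SSZ)), mul(Z, SSZ))))
  [8] S(S(add(S(add(SZ, mul(SZ, SSZ))), mul(Z, SSZ))))
  [9] S(S(S(add(add(SZ, mul(SZ, SSZ)), mul(Z, SSZ)))))
  [10] S(S(S(add(S(add(Z, mul(SZ, SSZ))), mul(Z, SSZ)))))
  [11] S(S(S(S(add(add(Z, mul(SZ, SSZ)), mul(Z, SSZ))))))
  [12] S(S(S(S(add(mul(SZ, SSZ), mul(Z, SSZ))))))
  [13] S(S(S(S(add(add(SSZ, mul(Z, SSZ)), mul(Z, SSZ))))))
  [14] S(S(S(S(add(S(add(SZ, mul(Z, SSZ))), mul(Z, SSZ))))))
  [15] S(S(S(S(S(add(add(SZ, mul(Z, SSZ)), mul(Z, SSZ)))))))
  [16] S(S(S(S(S(add(S(add(Z, mul(Z, SSZ))), mul(Z, SSZ)))))))
  [17] S(S(S(S(S(S(add(add(Z, mul(Z, SSZ)), mul(Z, SSZ))))))))
  [18] S(S(S(S(S(S(add(mul(Z, SSZ), mul(Z, SSZ))))))))
  [19] S(S(S(S(S(S(add(Z, mul(Z, SSZ))))))))
  [20] S(S(S(S(S(S(mul(Z, SSZ)))))))
  [21] S^6(Z)

Answer: normal form = S^6(Z)  (in 21 steps)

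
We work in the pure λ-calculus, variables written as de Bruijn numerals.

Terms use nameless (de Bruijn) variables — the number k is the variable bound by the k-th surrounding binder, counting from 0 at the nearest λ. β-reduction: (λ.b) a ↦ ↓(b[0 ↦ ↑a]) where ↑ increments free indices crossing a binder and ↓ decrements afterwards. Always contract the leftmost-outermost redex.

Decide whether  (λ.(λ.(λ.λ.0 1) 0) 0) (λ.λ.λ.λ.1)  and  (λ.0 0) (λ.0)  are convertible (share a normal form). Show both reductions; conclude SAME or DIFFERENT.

Answer: DIFFERENT — A ⇓ λ.0 (λ.λ.λ.λ.1), B ⇓ λ.0

Working:
Term A:
  start: (λ.(λ.(λ.λ.0 1) 0) 0) (λ.λ.λ.λ.1)
  →1  (λ.(λ.λ.0 1) 0) (λ.λ.λ.λ.1)
  →2  (λ.λ.0 1) (λ.λ.λ.λ.1)
  →3  λ.0 (λ.λ.λ.λ.1)

Term B:
  start: (λ.0 0) (λ.0)
  →1  (λ.0) (λ.0)
  →2  λ.0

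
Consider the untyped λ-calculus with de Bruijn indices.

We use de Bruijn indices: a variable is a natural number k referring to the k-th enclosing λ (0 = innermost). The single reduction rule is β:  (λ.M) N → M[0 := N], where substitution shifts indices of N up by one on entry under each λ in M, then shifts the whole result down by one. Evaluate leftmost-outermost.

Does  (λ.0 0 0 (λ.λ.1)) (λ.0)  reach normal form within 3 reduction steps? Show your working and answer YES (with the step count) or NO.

Answer: NO — after 3 steps the term is (λ.0) (λ.λ.1), not yet normal

Derivation:
  start: (λ.0 0 0 (λ.λ.1)) (λ.0)
  step 1: (λ.0) (λ.0) (λ.0) (λ.λ.1)
  step 2: (λ.0) (λ.0) (λ.λ.1)
  step 3: (λ.0) (λ.λ.1)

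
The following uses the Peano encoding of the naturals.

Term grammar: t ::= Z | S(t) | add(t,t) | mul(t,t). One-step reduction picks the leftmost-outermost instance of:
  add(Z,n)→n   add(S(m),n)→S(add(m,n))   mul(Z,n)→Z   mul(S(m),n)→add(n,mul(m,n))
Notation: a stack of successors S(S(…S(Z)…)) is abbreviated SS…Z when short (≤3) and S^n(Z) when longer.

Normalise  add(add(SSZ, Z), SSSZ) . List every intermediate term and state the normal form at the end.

Answer: normal form = S^5(Z)  (in 6 steps)

Working:
  start: add(add(SSZ, Z), SSSZ)
  step 1: add(S(add(SZ, Z)), SSSZ)
  step 2: S(add(add(SZ, Z), SSSZ))
  step 3: S(add(S(add(Z, Z)), SSSZ))
  step 4: S(S(add(add(Z, Z), SSSZ)))
  step 5: S(S(add(Z, SSSZ)))
  step 6: S^5(Z)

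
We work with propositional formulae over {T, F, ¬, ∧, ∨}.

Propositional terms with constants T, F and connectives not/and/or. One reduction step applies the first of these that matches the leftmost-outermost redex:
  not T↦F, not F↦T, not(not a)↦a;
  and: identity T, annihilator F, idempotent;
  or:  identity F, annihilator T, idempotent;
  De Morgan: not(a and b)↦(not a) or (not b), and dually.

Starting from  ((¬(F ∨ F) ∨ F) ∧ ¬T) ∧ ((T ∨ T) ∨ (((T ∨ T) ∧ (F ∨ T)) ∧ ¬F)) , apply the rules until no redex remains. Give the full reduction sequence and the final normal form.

Answer: normal form = F  (in 7 steps)

Reduction:
  start: ((¬(F ∨ F) ∨ F) ∧ ¬T) ∧ ((T ∨ T) ∨ (((T ∨ T) ∧ (F ∨ T)) ∧ ¬F))
  →1  (¬(F ∨ F) ∧ ¬T) ∧ ((T ∨ T) ∨ (((T ∨ T) ∧ (F ∨ T)) ∧ ¬F))
  →2  ((¬F ∧ ¬F) ∧ ¬T) ∧ ((T ∨ T) ∨ (((T ∨ T) ∧ (F ∨ T)) ∧ ¬F))
  →3  (¬F ∧ ¬T) ∧ ((T ∨ T) ∨ (((T ∨ T) ∧ (F ∨ T)) ∧ ¬F))
  →4  (T ∧ ¬T) ∧ ((T ∨ T) ∨ (((T ∨ T) ∧ (F ∨ T)) ∧ ¬F))
  →5  ¬T ∧ ((T ∨ T) ∨ (((T ∨ T) ∧ (F ∨ T)) ∧ ¬F))
  →6  F ∧ ((T ∨ T) ∨ (((T ∨ T) ∧ (F ∨ T)) ∧ ¬F))
  →7  F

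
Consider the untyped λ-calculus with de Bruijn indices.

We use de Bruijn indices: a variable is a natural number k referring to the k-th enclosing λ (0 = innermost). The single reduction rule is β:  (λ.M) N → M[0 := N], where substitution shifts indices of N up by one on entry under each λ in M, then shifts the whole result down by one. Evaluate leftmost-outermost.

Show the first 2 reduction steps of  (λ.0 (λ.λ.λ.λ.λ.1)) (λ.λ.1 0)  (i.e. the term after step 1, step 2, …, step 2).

Answer: after 2 steps: λ.(λ.λ.λ.λ.λ.1) 0

Reduction:
  start: (λ.0 (λ.λ.λ.λ.λ.1)) (λ.λ.1 0)
  step 1: (λ.λ.1 0) (λ.λ.λ.λ.λ.1)
  step 2: λ.(λ.λ.λ.λ.λ.1) 0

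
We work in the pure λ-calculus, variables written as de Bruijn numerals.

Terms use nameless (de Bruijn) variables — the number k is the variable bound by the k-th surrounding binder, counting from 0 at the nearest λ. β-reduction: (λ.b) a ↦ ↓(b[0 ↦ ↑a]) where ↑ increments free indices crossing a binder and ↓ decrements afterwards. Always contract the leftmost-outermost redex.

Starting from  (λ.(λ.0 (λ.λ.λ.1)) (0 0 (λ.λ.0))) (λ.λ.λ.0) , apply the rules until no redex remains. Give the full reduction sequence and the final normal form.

Answer: normal form = λ.λ.λ.1  (in 5 steps)

Working:
  start: (λ.(λ.0 (λ.λ.λ.1)) (0 0 (λ.λ.0))) (λ.λ.λ.0)
  [1] (λ.0 (λ.λ.λ.1)) ((λ.λ.λ.0) (λ.λ.λ.0) (λ.λ.0))
  [2] (λ.λ.λ.0) (λ.λ.λ.0) (λ.λ.0) (λ.λ.λ.1)
  [3] (λ.λ.0) (λ.λ.0) (λ.λ.λ.1)
  [4] (λ.0) (λ.λ.λ.1)
  [5] λ.λ.λ.1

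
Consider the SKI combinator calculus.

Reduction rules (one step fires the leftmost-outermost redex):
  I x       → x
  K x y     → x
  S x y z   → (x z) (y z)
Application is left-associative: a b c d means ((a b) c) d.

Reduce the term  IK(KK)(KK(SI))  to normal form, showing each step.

  start: IK(KK)(KK(SI))
  →1  K(KK)(KK(SI))
  →2  KK

Answer: normal form = KK  (in 2 steps)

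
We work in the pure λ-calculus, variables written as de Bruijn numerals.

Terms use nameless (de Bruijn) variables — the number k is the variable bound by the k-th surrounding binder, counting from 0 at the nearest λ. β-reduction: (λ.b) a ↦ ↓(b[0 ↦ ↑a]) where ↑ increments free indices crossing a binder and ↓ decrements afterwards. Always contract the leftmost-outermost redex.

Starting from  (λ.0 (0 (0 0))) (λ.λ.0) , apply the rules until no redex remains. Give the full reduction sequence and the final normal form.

  start: (λ.0 (0 (0 0))) (λ.λ.0)
  [1] (λ.λ.0) ((λ.λ.0) ((λ.λ.0) (λ.λ.0)))
  [2] λ.0

Answer: normal form = λ.0  (in 2 steps)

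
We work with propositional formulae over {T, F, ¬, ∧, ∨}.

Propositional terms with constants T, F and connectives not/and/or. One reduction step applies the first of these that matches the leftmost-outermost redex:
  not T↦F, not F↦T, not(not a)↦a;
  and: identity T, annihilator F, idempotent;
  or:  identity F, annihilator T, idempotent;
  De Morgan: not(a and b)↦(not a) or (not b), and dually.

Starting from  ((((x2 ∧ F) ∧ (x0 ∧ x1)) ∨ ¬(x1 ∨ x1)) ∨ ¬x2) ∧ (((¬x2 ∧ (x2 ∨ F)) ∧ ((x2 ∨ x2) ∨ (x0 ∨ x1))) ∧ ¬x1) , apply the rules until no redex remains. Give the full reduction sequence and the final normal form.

  start: ((((x2 ∧ F) ∧ (x0 ∧ x1)) ∨ ¬(x1 ∨ x1)) ∨ ¬x2) ∧ (((¬x2 ∧ (x2 ∨ F)) ∧ ((x2 ∨ x2) ∨ (x0 ∨ x1))) ∧ ¬x1)
  step 1: (((F ∧ (x0 ∧ x1)) ∨ ¬(x1 ∨ x1)) ∨ ¬x2) ∧ (((¬x2 ∧ (x2 ∨ F)) ∧ ((x2 ∨ x2) ∨ (x0 ∨ x1))) ∧ ¬x1)
  step 2: ((F ∨ ¬(x1 ∨ x1)) ∨ ¬x2) ∧ (((¬x2 ∧ (x2 ∨ F)) ∧ ((x2 ∨ x2) ∨ (x0 ∨ x1))) ∧ ¬x1)
  step 3: (¬(x1 ∨ x1) ∨ ¬x2) ∧ (((¬x2 ∧ (x2 ∨ F)) ∧ ((x2 ∨ x2) ∨ (x0 ∨ x1))) ∧ ¬x1)
  step 4: ((¬x1 ∧ ¬x1) ∨ ¬x2) ∧ (((¬x2 ∧ (x2 ∨ F)) ∧ ((x2 ∨ x2) ∨ (x0 ∨ x1))) ∧ ¬x1)
  step 5: (¬x1 ∨ ¬x2) ∧ (((¬x2 ∧ (x2 ∨ F)) ∧ ((x2 ∨ x2) ∨ (x0 ∨ x1))) ∧ ¬x1)
  step 6: (¬x1 ∨ ¬x2) ∧ (((¬x2 ∧ x2) ∧ ((x2 ∨ x2) ∨ (x0 ∨ x1))) ∧ ¬x1)
  step 7: (¬x1 ∨ ¬x2) ∧ (((¬x2 ∧ x2) ∧ (x2 ∨ (x0 ∨ x1))) ∧ ¬x1)

Answer: normal form = (¬x1 ∨ ¬x2) ∧ (((¬x2 ∧ x2) ∧ (x2 ∨ (x0 ∨ x1))) ∧ ¬x1)  (in 7 steps)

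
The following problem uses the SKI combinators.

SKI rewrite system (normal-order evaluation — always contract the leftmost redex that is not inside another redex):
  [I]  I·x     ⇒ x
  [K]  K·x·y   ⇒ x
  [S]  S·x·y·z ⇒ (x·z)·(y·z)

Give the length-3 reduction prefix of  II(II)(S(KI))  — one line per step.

Answer: after 3 steps: I(S(KI))

Derivation:
  start: II(II)(S(KI))
  →1  I(II)(S(KI))
  →2  II(S(KI))
  →3  I(S(KI))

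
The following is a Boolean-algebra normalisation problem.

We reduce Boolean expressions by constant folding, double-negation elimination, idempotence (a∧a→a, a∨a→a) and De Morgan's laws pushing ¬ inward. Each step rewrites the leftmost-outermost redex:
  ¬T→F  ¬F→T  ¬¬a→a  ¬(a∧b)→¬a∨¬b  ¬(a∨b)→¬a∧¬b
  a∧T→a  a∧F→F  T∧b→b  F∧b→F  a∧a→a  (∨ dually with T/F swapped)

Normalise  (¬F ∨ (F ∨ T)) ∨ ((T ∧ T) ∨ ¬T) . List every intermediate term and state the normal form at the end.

Answer: normal form = T  (in 3 steps)

Derivation:
  start: (¬F ∨ (F ∨ T)) ∨ ((T ∧ T) ∨ ¬T)
  →1  (T ∨ (F ∨ T)) ∨ ((T ∧ T) ∨ ¬T)
  →2  T ∨ ((T ∧ T) ∨ ¬T)
  →3  T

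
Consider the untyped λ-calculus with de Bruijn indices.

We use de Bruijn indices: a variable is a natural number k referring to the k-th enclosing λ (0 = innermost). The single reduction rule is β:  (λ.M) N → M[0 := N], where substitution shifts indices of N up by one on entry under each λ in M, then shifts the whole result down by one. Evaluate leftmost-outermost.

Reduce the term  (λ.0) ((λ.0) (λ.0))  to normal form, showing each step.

Answer: normal form = λ.0  (in 2 steps)

Working:
  start: (λ.0) ((λ.0) (λ.0))
  step 1: (λ.0) (λ.0)
  step 2: λ.0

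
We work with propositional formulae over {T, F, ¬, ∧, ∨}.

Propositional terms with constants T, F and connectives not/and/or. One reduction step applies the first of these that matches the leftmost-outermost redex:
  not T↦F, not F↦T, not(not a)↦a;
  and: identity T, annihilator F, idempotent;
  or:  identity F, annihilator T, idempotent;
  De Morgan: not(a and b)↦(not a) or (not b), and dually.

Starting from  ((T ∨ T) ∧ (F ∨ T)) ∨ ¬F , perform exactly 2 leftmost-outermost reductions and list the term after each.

  start: ((T ∨ T) ∧ (F ∨ T)) ∨ ¬F
  →1  (T ∧ (F ∨ T)) ∨ ¬F
  →2  (F ∨ T) ∨ ¬F

Answer: after 2 steps: (F ∨ T) ∨ ¬F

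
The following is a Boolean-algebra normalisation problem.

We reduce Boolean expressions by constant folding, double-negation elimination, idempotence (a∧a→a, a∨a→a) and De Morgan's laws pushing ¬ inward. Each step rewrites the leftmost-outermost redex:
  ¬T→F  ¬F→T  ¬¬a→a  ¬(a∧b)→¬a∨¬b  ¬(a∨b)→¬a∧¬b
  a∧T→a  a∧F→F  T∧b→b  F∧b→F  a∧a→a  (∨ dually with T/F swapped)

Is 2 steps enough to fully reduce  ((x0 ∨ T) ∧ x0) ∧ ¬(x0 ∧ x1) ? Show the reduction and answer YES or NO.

  start: ((x0 ∨ T) ∧ x0) ∧ ¬(x0 ∧ x1)
  →1  (T ∧ x0) ∧ ¬(x0 ∧ x1)
  →2  x0 ∧ ¬(x0 ∧ x1)

Answer: NO — after 2 steps the term is x0 ∧ ¬(x0 ∧ x1), not yet normal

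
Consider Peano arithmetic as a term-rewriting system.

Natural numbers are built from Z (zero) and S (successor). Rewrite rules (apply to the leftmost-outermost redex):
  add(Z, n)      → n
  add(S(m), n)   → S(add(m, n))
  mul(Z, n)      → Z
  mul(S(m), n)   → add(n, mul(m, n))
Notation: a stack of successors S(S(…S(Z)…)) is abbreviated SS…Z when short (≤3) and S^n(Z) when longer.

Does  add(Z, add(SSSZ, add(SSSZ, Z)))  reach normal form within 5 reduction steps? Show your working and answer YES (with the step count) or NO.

  start: add(Z, add(SSSZ, add(SSSZ, Z)))
  →1  add(SSSZ, add(SSSZ, Z))
  →2  S(add(SSZ, add(SSSZ, Z)))
  →3  S(S(add(SZ, add(SSSZ, Z))))
  →4  S(S(S(add(Z, add(SSSZ, Z)))))
  →5  S(S(S(add(SSSZ, Z))))

Answer: NO — after 5 steps the term is S(S(S(add(SSSZ, Z)))), not yet normal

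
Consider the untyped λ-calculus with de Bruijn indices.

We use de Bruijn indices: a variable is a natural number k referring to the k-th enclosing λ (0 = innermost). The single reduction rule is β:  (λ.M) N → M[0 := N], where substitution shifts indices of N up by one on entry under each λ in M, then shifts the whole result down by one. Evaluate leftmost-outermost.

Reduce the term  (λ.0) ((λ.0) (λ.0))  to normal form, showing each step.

  start: (λ.0) ((λ.0) (λ.0))
  →1  (λ.0) (λ.0)
  →2  λ.0

Answer: normal form = λ.0  (in 2 steps)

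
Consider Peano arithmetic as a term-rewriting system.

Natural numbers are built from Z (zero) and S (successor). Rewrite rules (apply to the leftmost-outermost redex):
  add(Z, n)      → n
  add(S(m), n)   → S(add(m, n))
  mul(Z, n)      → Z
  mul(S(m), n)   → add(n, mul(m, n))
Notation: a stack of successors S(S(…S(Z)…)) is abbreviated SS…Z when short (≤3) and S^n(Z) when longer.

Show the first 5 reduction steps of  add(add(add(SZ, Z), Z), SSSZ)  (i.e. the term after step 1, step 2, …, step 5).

Answer: after 5 steps: S(add(Z, SSSZ))

Reduction:
  start: add(add(add(SZ, Z), Z), SSSZ)
  [1] add(add(S(add(Z, Z)), Z), SSSZ)
  [2] add(S(add(add(Z, Z), Z)), SSSZ)
  [3] S(add(add(add(Z, Z), Z), SSSZ))
  [4] S(add(add(Z, Z), SSSZ))
  [5] S(add(Z, SSSZ))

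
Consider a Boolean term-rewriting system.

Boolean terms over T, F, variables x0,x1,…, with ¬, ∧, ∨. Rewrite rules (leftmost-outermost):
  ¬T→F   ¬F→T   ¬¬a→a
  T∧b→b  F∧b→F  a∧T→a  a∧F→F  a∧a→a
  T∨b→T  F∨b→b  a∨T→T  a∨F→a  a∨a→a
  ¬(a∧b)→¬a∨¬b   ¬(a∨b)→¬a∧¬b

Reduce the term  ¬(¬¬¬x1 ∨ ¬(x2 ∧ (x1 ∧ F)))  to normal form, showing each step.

  start: ¬(¬¬¬x1 ∨ ¬(x2 ∧ (x1 ∧ F)))
  [1] ¬¬¬¬x1 ∧ ¬¬(x2 ∧ (x1 ∧ F))
  [2] ¬¬x1 ∧ ¬¬(x2 ∧ (x1 ∧ F))
  [3] x1 ∧ ¬¬(x2 ∧ (x1 ∧ F))
  [4] x1 ∧ (x2 ∧ (x1 ∧ F))
  [5] x1 ∧ (x2 ∧ F)
  [6] x1 ∧ F
  [7] F

Answer: normal form = F  (in 7 steps)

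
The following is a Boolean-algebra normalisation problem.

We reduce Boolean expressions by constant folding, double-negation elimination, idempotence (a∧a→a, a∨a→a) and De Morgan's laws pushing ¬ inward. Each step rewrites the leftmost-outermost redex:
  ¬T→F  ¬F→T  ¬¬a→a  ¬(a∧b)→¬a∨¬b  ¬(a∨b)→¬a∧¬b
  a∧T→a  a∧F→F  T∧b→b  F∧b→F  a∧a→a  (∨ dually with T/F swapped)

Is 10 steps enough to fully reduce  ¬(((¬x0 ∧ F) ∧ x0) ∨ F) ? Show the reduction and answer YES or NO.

Answer: YES — reaches normal form T in 9 ≤ 10 steps

Working:
  start: ¬(((¬x0 ∧ F) ∧ x0) ∨ F)
  →1  ¬((¬x0 ∧ F) ∧ x0) ∧ ¬F
  →2  (¬(¬x0 ∧ F) ∨ ¬x0) ∧ ¬F
  →3  ((¬¬x0 ∨ ¬F) ∨ ¬x0) ∧ ¬F
  →4  ((x0 ∨ ¬F) ∨ ¬x0) ∧ ¬F
  →5  ((x0 ∨ T) ∨ ¬x0) ∧ ¬F
  →6  (T ∨ ¬x0) ∧ ¬F
  →7  T ∧ ¬F
  →8  ¬F
  →9  T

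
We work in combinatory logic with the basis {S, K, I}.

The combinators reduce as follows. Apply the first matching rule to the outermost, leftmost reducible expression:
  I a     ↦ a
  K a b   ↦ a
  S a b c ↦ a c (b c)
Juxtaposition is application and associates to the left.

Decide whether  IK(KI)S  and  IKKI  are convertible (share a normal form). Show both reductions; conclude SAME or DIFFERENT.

Answer: DIFFERENT — A ⇓ KI, B ⇓ K

Derivation:
Term A:
  start: IK(KI)S
  →1  K(KI)S
  →2  KI

Term B:
  start: IKKI
  →1  KKI
  →2  K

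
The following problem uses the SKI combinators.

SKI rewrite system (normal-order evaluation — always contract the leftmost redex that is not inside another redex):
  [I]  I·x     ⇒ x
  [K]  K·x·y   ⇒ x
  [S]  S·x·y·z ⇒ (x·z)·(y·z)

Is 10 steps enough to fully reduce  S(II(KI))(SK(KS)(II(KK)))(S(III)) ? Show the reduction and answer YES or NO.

Answer: YES — reaches normal form K in 10 ≤ 10 steps

Reduction:
  start: S(II(KI))(SK(KS)(II(KK)))(S(III))
  step 1: II(KI)(S(III))(SK(KS)(II(KK))(S(III)))
  step 2: I(KI)(S(III))(SK(KS)(II(KK))(S(III)))
  step 3: KI(S(III))(SK(KS)(II(KK))(S(III)))
  step 4: I(SK(KS)(II(KK))(S(III)))
  step 5: SK(KS)(II(KK))(S(III))
  step 6: K(II(KK))(KS(II(KK)))(S(III))
  step 7: II(KK)(S(III))
  step 8: I(KK)(S(III))
  step 9: KK(S(III))
  step 10: K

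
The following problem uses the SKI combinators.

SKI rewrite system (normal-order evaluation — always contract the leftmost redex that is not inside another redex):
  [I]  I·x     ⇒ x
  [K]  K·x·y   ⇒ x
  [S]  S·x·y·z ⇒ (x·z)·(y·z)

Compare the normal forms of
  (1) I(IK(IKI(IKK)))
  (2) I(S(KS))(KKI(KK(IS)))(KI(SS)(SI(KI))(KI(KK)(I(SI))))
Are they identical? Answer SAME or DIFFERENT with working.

Term A:
  start: I(IK(IKI(IKK)))
  →1  IK(IKI(IKK))
  →2  K(IKI(IKK))
  →3  K(KI(IKK))
  →4  KI

Term B:
  start: I(S(KS))(KKI(KK(IS)))(KI(SS)(SI(KI))(KI(KK)(I(SI))))
  →1  S(KS)(KKI(KK(IS)))(KI(SS)(SI(KI))(KI(KK)(I(SI))))
  →2  KS(KI(SS)(SI(KI))(KI(KK)(I(SI))))(KKI(KK(IS))(KI(SS)(SI(KI))(KI(KK)(I(SI)))))
  →3  S(KKI(KK(IS))(KI(SS)(SI(KI))(KI(KK)(I(SI)))))
  →4  S(K(KK(IS))(KI(SS)(SI(KI))(KI(KK)(I(SI)))))
  →5  S(KK(IS))
  →6  SK

Answer: DIFFERENT — A ⇓ KI, B ⇓ SK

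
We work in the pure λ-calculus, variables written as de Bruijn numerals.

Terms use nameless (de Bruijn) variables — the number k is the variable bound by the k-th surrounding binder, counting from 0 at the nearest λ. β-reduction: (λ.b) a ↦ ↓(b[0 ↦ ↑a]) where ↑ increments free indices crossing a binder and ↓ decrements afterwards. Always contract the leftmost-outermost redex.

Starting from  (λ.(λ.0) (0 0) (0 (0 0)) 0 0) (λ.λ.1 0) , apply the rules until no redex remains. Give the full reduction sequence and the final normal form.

Answer: normal form = λ.λ.1 0  (in 14 steps)

Derivation:
  start: (λ.(λ.0) (0 0) (0 (0 0)) 0 0) (λ.λ.1 0)
  →1  (λ.0) ((λ.λ.1 0) (λ.λ.1 0)) ((λ.λ.1 0) ((λ.λ.1 0) (λ.λ.1 0))) (λ.λ.1 0) (λ.λ.1 0)
  →2  (λ.λ.1 0) (λ.λ.1 0) ((λ.λ.1 0) ((λ.λ.1 0) (λ.λ.1 0))) (λ.λ.1 0) (λ.λ.1 0)
  →3  (λ.(λ.λ.1 0) 0) ((λ.λ.1 0) ((λ.λ.1 0) (λ.λ.1 0))) (λ.λ.1 0) (λ.λ.1 0)
  →4  (λ.λ.1 0) ((λ.λ.1 0) ((λ.λ.1 0) (λ.λ.1 0))) (λ.λ.1 0) (λ.λ.1 0)
  →5  (λ.(λ.λ.1 0) ((λ.λ.1 0) (λ.λ.1 0)) 0) (λ.λ.1 0) (λ.λ.1 0)
  →6  (λ.λ.1 0) ((λ.λ.1 0) (λ.λ.1 0)) (λ.λ.1 0) (λ.λ.1 0)
  →7  (λ.(λ.λ.1 0) (λ.λ.1 0) 0) (λ.λ.1 0) (λ.λ.1 0)
  →8  (λ.λ.1 0) (λ.λ.1 0) (λ.λ.1 0) (λ.λ.1 0)
  →9  (λ.(λ.λ.1 0) 0) (λ.λ.1 0) (λ.λ.1 0)
  →10  (λ.λ.1 0) (λ.λ.1 0) (λ.λ.1 0)
  →11  (λ.(λ.λ.1 0) 0) (λ.λ.1 0)
  →12  (λ.λ.1 0) (λ.λ.1 0)
  →13  λ.(λ.λ.1 0) 0
  →14  λ.λ.1 0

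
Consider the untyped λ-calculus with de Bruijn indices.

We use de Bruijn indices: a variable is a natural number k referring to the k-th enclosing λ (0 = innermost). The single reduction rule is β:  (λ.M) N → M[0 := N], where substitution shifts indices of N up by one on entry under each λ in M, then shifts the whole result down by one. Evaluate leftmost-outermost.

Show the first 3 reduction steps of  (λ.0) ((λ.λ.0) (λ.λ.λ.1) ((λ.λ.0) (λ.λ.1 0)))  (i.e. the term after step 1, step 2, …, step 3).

  start: (λ.0) ((λ.λ.0) (λ.λ.λ.1) ((λ.λ.0) (λ.λ.1 0)))
  →1  (λ.λ.0) (λ.λ.λ.1) ((λ.λ.0) (λ.λ.1 0))
  →2  (λ.0) ((λ.λ.0) (λ.λ.1 0))
  →3  (λ.λ.0) (λ.λ.1 0)

Answer: after 3 steps: (λ.λ.0) (λ.λ.1 0)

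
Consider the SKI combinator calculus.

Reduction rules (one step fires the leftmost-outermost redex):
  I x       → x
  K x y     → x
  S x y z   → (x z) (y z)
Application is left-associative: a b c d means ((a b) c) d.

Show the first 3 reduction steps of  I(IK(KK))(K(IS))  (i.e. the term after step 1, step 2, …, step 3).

  start: I(IK(KK))(K(IS))
  →1  IK(KK)(K(IS))
  →2  K(KK)(K(IS))
  →3  KK

Answer: after 3 steps: KK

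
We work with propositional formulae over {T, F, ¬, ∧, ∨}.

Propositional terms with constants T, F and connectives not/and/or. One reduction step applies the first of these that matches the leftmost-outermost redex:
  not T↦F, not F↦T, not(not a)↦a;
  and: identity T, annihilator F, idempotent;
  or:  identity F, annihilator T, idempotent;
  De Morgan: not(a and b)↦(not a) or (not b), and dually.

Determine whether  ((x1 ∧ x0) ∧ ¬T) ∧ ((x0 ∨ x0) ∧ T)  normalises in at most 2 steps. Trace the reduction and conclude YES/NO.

  start: ((x1 ∧ x0) ∧ ¬T) ∧ ((x0 ∨ x0) ∧ T)
  [1] ((x1 ∧ x0) ∧ F) ∧ ((x0 ∨ x0) ∧ T)
  [2] F ∧ ((x0 ∨ x0) ∧ T)

Answer: NO — after 2 steps the term is F ∧ ((x0 ∨ x0) ∧ T), not yet normal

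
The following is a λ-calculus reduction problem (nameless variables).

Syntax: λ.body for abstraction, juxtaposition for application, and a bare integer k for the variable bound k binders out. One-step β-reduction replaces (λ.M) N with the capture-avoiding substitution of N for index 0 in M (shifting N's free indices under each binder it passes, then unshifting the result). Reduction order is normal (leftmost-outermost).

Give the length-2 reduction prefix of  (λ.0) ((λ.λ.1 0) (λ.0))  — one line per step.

  start: (λ.0) ((λ.λ.1 0) (λ.0))
  →1  (λ.λ.1 0) (λ.0)
  →2  λ.(λ.0) 0

Answer: after 2 steps: λ.(λ.0) 0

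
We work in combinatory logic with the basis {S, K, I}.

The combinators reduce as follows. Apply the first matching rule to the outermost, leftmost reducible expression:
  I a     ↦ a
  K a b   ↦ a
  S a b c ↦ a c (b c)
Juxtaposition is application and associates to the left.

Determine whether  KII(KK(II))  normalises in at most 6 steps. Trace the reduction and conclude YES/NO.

Answer: YES — reaches normal form K in 3 ≤ 6 steps

Derivation:
  start: KII(KK(II))
  [1] I(KK(II))
  [2] KK(II)
  [3] K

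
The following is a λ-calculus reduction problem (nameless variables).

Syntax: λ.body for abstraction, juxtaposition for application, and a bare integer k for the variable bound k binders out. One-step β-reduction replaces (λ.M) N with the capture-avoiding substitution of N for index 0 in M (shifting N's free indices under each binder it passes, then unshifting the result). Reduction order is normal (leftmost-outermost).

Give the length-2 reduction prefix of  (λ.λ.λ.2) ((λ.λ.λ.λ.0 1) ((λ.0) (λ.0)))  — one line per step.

Answer: after 2 steps: λ.λ.λ.λ.λ.0 1

Derivation:
  start: (λ.λ.λ.2) ((λ.λ.λ.λ.0 1) ((λ.0) (λ.0)))
  step 1: λ.λ.(λ.λ.λ.λ.0 1) ((λ.0) (λ.0))
  step 2: λ.λ.λ.λ.λ.0 1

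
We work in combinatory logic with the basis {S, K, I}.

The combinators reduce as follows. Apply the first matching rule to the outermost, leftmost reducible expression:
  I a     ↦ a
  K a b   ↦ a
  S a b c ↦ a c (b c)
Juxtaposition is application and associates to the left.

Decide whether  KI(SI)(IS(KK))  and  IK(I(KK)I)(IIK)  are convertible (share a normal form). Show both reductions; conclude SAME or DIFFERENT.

Answer: DIFFERENT — A ⇓ S(KK), B ⇓ K

Derivation:
Term A:
  start: KI(SI)(IS(KK))
  →1  I(IS(KK))
  →2  IS(KK)
  →3  S(KK)

Term B:
  start: IK(I(KK)I)(IIK)
  →1  K(I(KK)I)(IIK)
  →2  I(KK)I
  →3  KKI
  →4  K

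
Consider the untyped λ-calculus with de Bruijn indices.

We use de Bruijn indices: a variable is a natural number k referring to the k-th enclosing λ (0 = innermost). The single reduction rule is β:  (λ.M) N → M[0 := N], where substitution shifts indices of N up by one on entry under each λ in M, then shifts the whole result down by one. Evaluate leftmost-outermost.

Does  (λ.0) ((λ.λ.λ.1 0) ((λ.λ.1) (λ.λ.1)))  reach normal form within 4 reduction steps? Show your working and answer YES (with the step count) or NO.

Answer: YES — reaches normal form λ.λ.1 0 in 2 ≤ 4 steps

Derivation:
  start: (λ.0) ((λ.λ.λ.1 0) ((λ.λ.1) (λ.λ.1)))
  step 1: (λ.λ.λ.1 0) ((λ.λ.1) (λ.λ.1))
  step 2: λ.λ.1 0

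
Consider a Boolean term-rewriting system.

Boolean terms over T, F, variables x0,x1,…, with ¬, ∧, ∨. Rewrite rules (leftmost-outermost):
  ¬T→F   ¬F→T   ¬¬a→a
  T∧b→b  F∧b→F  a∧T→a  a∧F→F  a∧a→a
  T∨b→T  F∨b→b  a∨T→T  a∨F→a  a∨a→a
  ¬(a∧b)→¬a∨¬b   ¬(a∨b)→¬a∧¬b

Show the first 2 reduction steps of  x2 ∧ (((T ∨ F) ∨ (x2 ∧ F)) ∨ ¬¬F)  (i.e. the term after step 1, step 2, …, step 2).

  start: x2 ∧ (((T ∨ F) ∨ (x2 ∧ F)) ∨ ¬¬F)
  →1  x2 ∧ ((T ∨ (x2 ∧ F)) ∨ ¬¬F)
  →2  x2 ∧ (T ∨ ¬¬F)

Answer: after 2 steps: x2 ∧ (T ∨ ¬¬F)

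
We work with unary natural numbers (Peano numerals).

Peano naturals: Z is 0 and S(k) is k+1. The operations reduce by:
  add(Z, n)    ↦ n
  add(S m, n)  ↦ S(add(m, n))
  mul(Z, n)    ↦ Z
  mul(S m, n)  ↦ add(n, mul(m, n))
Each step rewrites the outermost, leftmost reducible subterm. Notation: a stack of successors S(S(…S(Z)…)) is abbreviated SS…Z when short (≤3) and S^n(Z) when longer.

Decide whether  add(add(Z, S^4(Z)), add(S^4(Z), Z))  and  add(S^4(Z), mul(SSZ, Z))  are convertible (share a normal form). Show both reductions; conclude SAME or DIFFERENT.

Term A:
  start: add(add(Z, S^4(Z)), add(S^4(Z), Z))
  →1  add(S^4(Z), add(S^4(Z), Z))
  →2  S(add(SSSZ, add(S^4(Z), Z)))
  →3  S(S(add(SSZ, add(S^4(Z), Z))))
  →4  S(S(S(add(SZ, add(S^4(Z), Z)))))
  →5  S(S(S(S(add(Z, add(S^4(Z), Z))))))
  →6  S(S(S(S(add(S^4(Z), Z)))))
  →7  S(S(S(S(S(add(SSSZ, Z))))))
  →8  S(S(S(S(S(S(add(SSZ, Z)))))))
  →9  S(S(S(S(S(S(S(add(SZ, Z))))))))
  →10  S(S(S(S(S(S(S(S(add(Z, Z)))))))))
  →11  S^8(Z)

Term B:
  start: add(S^4(Z), mul(SSZ, Z))
  →1  S(add(SSSZ, mul(SSZ, Z)))
  →2  S(S(add(SSZ, mul(SSZ, Z))))
  →3  S(S(S(add(SZ, mul(SSZ, Z)))))
  →4  S(S(S(S(add(Z, mul(SSZ, Z))))))
  →5  S(S(S(S(mul(SSZ, Z)))))
  →6  S(S(S(S(add(Z, mul(SZ, Z))))))
  →7  S(S(S(S(mul(SZ, Z)))))
  →8  S(S(S(S(add(Z, mul(Z, Z))))))
  →9  S(S(S(S(mul(Z, Z)))))
  →10  S^4(Z)

Answer: DIFFERENT — A ⇓ S^8(Z), B ⇓ S^4(Z)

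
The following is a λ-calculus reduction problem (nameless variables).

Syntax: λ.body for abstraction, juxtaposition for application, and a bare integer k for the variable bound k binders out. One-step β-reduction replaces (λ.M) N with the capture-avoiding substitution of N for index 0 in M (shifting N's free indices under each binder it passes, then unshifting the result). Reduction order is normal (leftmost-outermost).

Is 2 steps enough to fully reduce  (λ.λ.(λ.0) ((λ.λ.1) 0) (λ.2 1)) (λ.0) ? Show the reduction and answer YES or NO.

  start: (λ.λ.(λ.0) ((λ.λ.1) 0) (λ.2 1)) (λ.0)
  step 1: λ.(λ.0) ((λ.λ.1) 0) (λ.(λ.0) 1)
  step 2: λ.(λ.λ.1) 0 (λ.(λ.0) 1)

Answer: NO — after 2 steps the term is λ.(λ.λ.1) 0 (λ.(λ.0) 1), not yet normal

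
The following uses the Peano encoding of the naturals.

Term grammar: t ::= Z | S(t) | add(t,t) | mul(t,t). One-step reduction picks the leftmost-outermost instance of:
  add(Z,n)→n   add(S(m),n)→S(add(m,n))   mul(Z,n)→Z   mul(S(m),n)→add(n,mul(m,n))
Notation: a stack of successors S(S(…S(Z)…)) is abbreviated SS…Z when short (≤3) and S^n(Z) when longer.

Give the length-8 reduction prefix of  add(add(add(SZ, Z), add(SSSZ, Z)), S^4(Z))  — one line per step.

Answer: after 8 steps: S(S(add(S(add(SZ, Z)), S^4(Z))))

Reduction:
  start: add(add(add(SZ, Z), add(SSSZ, Z)), S^4(Z))
  step 1: add(add(S(add(Z, Z)), add(SSSZ, Z)), S^4(Z))
  step 2: add(S(add(add(Z, Z), add(SSSZ, Z))), S^4(Z))
  step 3: S(add(add(add(Z, Z), add(SSSZ, Z)), S^4(Z)))
  step 4: S(add(add(Z, add(SSSZ, Z)), S^4(Z)))
  step 5: S(add(add(SSSZ, Z), S^4(Z)))
  step 6: S(add(S(add(SSZ, Z)), S^4(Z)))
  step 7: S(S(add(add(SSZ, Z), S^4(Z))))
  step 8: S(S(add(S(add(SZ, Z)), S^4(Z))))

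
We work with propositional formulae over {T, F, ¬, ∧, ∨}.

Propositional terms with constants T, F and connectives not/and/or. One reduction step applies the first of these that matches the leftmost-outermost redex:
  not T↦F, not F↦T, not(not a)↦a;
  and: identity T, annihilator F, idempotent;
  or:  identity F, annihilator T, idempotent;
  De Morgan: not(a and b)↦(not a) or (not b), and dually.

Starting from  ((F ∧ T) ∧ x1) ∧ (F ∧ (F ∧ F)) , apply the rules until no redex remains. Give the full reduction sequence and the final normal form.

Answer: normal form = F  (in 3 steps)

Derivation:
  start: ((F ∧ T) ∧ x1) ∧ (F ∧ (F ∧ F))
  →1  (F ∧ x1) ∧ (F ∧ (F ∧ F))
  →2  F ∧ (F ∧ (F ∧ F))
  →3  F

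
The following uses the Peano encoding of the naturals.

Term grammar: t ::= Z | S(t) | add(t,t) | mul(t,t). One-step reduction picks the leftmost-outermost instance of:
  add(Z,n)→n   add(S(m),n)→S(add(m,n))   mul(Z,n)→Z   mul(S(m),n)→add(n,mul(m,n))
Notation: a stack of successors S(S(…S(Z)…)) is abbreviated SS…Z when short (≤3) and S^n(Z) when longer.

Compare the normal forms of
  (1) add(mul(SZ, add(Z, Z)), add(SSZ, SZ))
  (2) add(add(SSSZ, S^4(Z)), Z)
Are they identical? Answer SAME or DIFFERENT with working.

Answer: DIFFERENT — A ⇓ SSSZ, B ⇓ S^7(Z)

Derivation:
Term A:
  start: add(mul(SZ, add(Z, Z)), add(SSZ, SZ))
  [1] add(add(add(Z, Z), mul(Z, add(Z, Z))), add(SSZ, SZ))
  [2] add(add(Z, mul(Z, add(Z, Z))), add(SSZ, SZ))
  [3] add(mul(Z, add(Z, Z)), add(SSZ, SZ))
  [4] add(Z, add(SSZ, SZ))
  [5] add(SSZ, SZ)
  [6] S(add(SZ, SZ))
  [7] S(S(add(Z, SZ)))
  [8] SSSZ

Term B:
  start: add(add(SSSZ, S^4(Z)), Z)
  [1] add(S(add(SSZ, S^4(Z))), Z)
  [2] S(add(add(SSZ, S^4(Z)), Z))
  [3] S(add(S(add(SZ, S^4(Z))), Z))
  [4] S(S(add(add(SZ, S^4(Z)), Z)))
  [5] S(S(add(S(add(Z, S^4(Z))), Z)))
  [6] S(S(S(add(add(Z, S^4(Z)), Z))))
  [7] S(S(S(add(S^4(Z), Z))))
  [8] S(S(S(S(add(SSSZ, Z)))))
  [9] S(S(S(S(S(add(SSZ, Z))))))
  [10] S(S(S(S(S(S(add(SZ, Z)))))))
  [11] S(S(S(S(S(S(S(add(Z, Z))))))))
  [12] S^7(Z)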